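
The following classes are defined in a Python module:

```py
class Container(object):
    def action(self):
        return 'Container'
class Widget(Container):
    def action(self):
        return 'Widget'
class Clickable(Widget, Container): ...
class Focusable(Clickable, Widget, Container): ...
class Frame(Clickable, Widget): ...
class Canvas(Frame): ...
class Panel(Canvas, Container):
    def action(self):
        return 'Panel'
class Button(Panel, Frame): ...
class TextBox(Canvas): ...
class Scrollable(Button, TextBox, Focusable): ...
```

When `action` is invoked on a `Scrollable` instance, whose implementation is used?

L[Scrollable] = Scrollable + merge(L[Button], L[TextBox], L[Focusable], [Button TextBox Focusable])
  take Button:  [Button Panel Canvas Frame Clickable Widget Container object] + [TextBox Canvas Frame Clickable Widget Container object] + [Focusable Clickable Widget Container object] + [Button TextBox Focusable]
  take Panel:  [Panel Canvas Frame Clickable Widget Container object] + [TextBox Canvas Frame Clickable Widget Container object] + [Focusable Clickable Widget Container object] + [TextBox Focusable]
  take TextBox:  [Canvas Frame Clickable Widget Container object] + [TextBox Canvas Frame Clickable Widget Container object] + [Focusable Clickable Widget Container object] + [TextBox Focusable]
  take Canvas:  [Canvas Frame Clickable Widget Container object] + [Canvas Frame Clickable Widget Container object] + [Focusable Clickable Widget Container object] + [Focusable]
  take Frame:  [Frame Clickable Widget Container object] + [Frame Clickable Widget Container object] + [Focusable Clickable Widget Container object] + [Focusable]
  take Focusable:  [Clickable Widget Container object] + [Clickable Widget Container object] + [Focusable Clickable Widget Container object] + [Focusable]
  take Clickable:  [Clickable Widget Container object] + [Clickable Widget Container object] + [Clickable Widget Container object]
  take Widget:  [Widget Container object] + [Widget Container object] + [Widget Container object]
  take Container:  [Container object] + [Container object] + [Container object]
  take object:  [object] + [object] + [object]
MRO: Scrollable Button Panel TextBox Canvas Frame Focusable Clickable Widget Container object
action is defined in: Container, Panel, Widget. First along the MRO is Panel.

Panel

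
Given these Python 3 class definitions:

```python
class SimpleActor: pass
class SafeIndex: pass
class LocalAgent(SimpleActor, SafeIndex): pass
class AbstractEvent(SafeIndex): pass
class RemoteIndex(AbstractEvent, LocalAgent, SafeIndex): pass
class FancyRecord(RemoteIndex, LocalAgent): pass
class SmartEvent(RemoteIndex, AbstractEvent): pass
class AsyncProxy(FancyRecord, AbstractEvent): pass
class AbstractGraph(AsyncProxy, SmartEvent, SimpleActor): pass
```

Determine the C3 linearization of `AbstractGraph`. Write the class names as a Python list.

[AbstractGraph, AsyncProxy, FancyRecord, SmartEvent, RemoteIndex, AbstractEvent, LocalAgent, SimpleActor, SafeIndex, object]

L[AbstractGraph] = AbstractGraph + merge(L[AsyncProxy], L[SmartEvent], L[SimpleActor], [AsyncProxy SmartEvent SimpleActor])
  take AsyncProxy:  [AsyncProxy FancyRecord RemoteIndex AbstractEvent LocalAgent SimpleActor SafeIndex object] + [SmartEvent RemoteIndex AbstractEvent LocalAgent SimpleActor SafeIndex object] + [SimpleActor object] + [AsyncProxy SmartEvent SimpleActor]
  take FancyRecord:  [FancyRecord RemoteIndex AbstractEvent LocalAgent SimpleActor SafeIndex object] + [SmartEvent RemoteIndex AbstractEvent LocalAgent SimpleActor SafeIndex object] + [SimpleActor object] + [SmartEvent SimpleActor]
  take SmartEvent:  [RemoteIndex AbstractEvent LocalAgent SimpleActor SafeIndex object] + [SmartEvent RemoteIndex AbstractEvent LocalAgent SimpleActor SafeIndex object] + [SimpleActor object] + [SmartEvent SimpleActor]
  take RemoteIndex:  [RemoteIndex AbstractEvent LocalAgent SimpleActor SafeIndex object] + [RemoteIndex AbstractEvent LocalAgent SimpleActor SafeIndex object] + [SimpleActor object] + [SimpleActor]
  take AbstractEvent:  [AbstractEvent LocalAgent SimpleActor SafeIndex object] + [AbstractEvent LocalAgent SimpleActor SafeIndex object] + [SimpleActor object] + [SimpleActor]
  take LocalAgent:  [LocalAgent SimpleActor SafeIndex object] + [LocalAgent SimpleActor SafeIndex object] + [SimpleActor object] + [SimpleActor]
  take SimpleActor:  [SimpleActor SafeIndex object] + [SimpleActor SafeIndex object] + [SimpleActor object] + [SimpleActor]
  take SafeIndex:  [SafeIndex object] + [SafeIndex object] + [object]
  take object:  [object] + [object] + [object]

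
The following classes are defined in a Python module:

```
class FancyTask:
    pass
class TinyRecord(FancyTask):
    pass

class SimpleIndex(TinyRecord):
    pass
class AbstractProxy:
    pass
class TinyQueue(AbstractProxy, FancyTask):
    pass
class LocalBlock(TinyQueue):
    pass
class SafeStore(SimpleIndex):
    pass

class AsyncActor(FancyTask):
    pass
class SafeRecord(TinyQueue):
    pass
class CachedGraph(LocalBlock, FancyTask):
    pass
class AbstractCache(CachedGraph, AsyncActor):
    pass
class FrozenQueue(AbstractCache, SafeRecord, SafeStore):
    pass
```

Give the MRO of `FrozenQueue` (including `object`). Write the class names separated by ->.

L[FrozenQueue] = FrozenQueue + merge(L[AbstractCache], L[SafeRecord], L[SafeStore], [AbstractCache SafeRecord SafeStore])
  take AbstractCache:  [AbstractCache CachedGraph LocalBlock TinyQueue AbstractProxy AsyncActor FancyTask object] + [SafeRecord TinyQueue AbstractProxy FancyTask object] + [SafeStore SimpleIndex TinyRecord FancyTask object] + [AbstractCache SafeRecord SafeStore]
  take CachedGraph:  [CachedGraph LocalBlock TinyQueue AbstractProxy AsyncActor FancyTask object] + [SafeRecord TinyQueue AbstractProxy FancyTask object] + [SafeStore SimpleIndex TinyRecord FancyTask object] + [SafeRecord SafeStore]
  take LocalBlock:  [LocalBlock TinyQueue AbstractProxy AsyncActor FancyTask object] + [SafeRecord TinyQueue AbstractProxy FancyTask object] + [SafeStore SimpleIndex TinyRecord FancyTask object] + [SafeRecord SafeStore]
  take SafeRecord:  [TinyQueue AbstractProxy AsyncActor FancyTask object] + [SafeRecord TinyQueue AbstractProxy FancyTask object] + [SafeStore SimpleIndex TinyRecord FancyTask object] + [SafeRecord SafeStore]
  take TinyQueue:  [TinyQueue AbstractProxy AsyncActor FancyTask object] + [TinyQueue AbstractProxy FancyTask object] + [SafeStore SimpleIndex TinyRecord FancyTask object] + [SafeStore]
  take AbstractProxy:  [AbstractProxy AsyncActor FancyTask object] + [AbstractProxy FancyTask object] + [SafeStore SimpleIndex TinyRecord FancyTask object] + [SafeStore]
  take AsyncActor:  [AsyncActor FancyTask object] + [FancyTask object] + [SafeStore SimpleIndex TinyRecord FancyTask object] + [SafeStore]
  take SafeStore:  [FancyTask object] + [FancyTask object] + [SafeStore SimpleIndex TinyRecord FancyTask object] + [SafeStore]
  take SimpleIndex:  [FancyTask object] + [FancyTask object] + [SimpleIndex TinyRecord FancyTask object]
  take TinyRecord:  [FancyTask object] + [FancyTask object] + [TinyRecord FancyTask object]
  take FancyTask:  [FancyTask object] + [FancyTask object] + [FancyTask object]
  take object:  [object] + [object] + [object]

FrozenQueue -> AbstractCache -> CachedGraph -> LocalBlock -> SafeRecord -> TinyQueue -> AbstractProxy -> AsyncActor -> SafeStore -> SimpleIndex -> TinyRecord -> FancyTask -> object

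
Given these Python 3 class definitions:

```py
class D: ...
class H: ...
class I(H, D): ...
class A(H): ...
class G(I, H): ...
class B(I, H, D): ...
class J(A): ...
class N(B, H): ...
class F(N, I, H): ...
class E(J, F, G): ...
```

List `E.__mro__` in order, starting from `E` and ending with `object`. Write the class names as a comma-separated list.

L[E] = E + merge(L[J], L[F], L[G], [J F G])
  take J:  [J A H object] + [F N B I H D object] + [G I H D object] + [J F G]
  take A:  [A H object] + [F N B I H D object] + [G I H D object] + [F G]
  take F:  [H object] + [F N B I H D object] + [G I H D object] + [F G]
  take N:  [H object] + [N B I H D object] + [G I H D object] + [G]
  take B:  [H object] + [B I H D object] + [G I H D object] + [G]
  take G:  [H object] + [I H D object] + [G I H D object] + [G]
  take I:  [H object] + [I H D object] + [I H D object]
  take H:  [H object] + [H D object] + [H D object]
  take D:  [object] + [D object] + [D object]
  take object:  [object] + [object] + [object]

E, J, A, F, N, B, G, I, H, D, object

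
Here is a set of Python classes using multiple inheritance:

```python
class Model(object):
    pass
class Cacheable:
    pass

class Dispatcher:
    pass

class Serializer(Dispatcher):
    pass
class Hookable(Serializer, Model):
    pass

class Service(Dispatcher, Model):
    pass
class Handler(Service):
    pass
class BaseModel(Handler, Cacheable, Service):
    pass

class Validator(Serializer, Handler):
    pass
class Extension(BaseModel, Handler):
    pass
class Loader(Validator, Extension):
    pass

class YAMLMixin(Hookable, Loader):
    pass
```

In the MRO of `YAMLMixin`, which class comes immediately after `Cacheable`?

Service

L[YAMLMixin] = YAMLMixin + merge(L[Hookable], L[Loader], [Hookable Loader])
  take Hookable:  [Hookable Serializer Dispatcher Model object] + [Loader Validator Serializer Extension BaseModel Handler Cacheable Service Dispatcher Model object] + [Hookable Loader]
  take Loader:  [Serializer Dispatcher Model object] + [Loader Validator Serializer Extension BaseModel Handler Cacheable Service Dispatcher Model object] + [Loader]
  take Validator:  [Serializer Dispatcher Model object] + [Validator Serializer Extension BaseModel Handler Cacheable Service Dispatcher Model object]
  take Serializer:  [Serializer Dispatcher Model object] + [Serializer Extension BaseModel Handler Cacheable Service Dispatcher Model object]
  take Extension:  [Dispatcher Model object] + [Extension BaseModel Handler Cacheable Service Dispatcher Model object]
  take BaseModel:  [Dispatcher Model object] + [BaseModel Handler Cacheable Service Dispatcher Model object]
  take Handler:  [Dispatcher Model object] + [Handler Cacheable Service Dispatcher Model object]
  take Cacheable:  [Dispatcher Model object] + [Cacheable Service Dispatcher Model object]
  take Service:  [Dispatcher Model object] + [Service Dispatcher Model object]
  take Dispatcher:  [Dispatcher Model object] + [Dispatcher Model object]
  take Model:  [Model object] + [Model object]
  take object:  [object] + [object]
MRO: YAMLMixin Hookable Loader Validator Serializer Extension BaseModel Handler Cacheable Service Dispatcher Model object
Cacheable is at position 8; next is Service.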